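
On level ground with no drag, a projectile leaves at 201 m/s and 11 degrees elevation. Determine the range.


R = v0^2 * sin(2*theta) / g = 201^2 * sin(2*11°) / 9.81 = 1543 m

1543 m


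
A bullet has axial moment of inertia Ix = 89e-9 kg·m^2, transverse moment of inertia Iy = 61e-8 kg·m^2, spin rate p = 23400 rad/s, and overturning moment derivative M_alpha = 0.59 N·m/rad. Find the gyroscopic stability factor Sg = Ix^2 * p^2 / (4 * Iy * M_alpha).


Sg = Ix^2 * p^2 / (4 * Iy * M_alpha) = (89e-9)^2 * 23400^2 / (4 * 61e-8 * 0.59) = 3.013

3.013


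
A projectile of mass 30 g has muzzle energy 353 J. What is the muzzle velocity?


v = sqrt(2*E/m) = sqrt(2*353/0.03) = 153.4 m/s

153.4 m/s


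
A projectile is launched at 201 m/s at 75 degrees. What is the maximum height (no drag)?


H = (v0*sin(theta))^2 / (2g) = (201*sin(75°))^2 / (2*9.81) = 1921 m

1921 m


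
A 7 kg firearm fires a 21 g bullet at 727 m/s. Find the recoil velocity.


v_recoil = m_p * v_p / m_gun = 0.021 * 727 / 7 = 2.181 m/s

2.181 m/s


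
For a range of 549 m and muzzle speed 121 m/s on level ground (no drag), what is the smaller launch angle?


sin(2*theta) = R*g/v0^2 = 549*9.81/121^2 = 0.36785, theta = arcsin(0.36785)/2 = 10.79°

10.79 degrees


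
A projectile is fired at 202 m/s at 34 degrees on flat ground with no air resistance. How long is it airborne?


T = 2*v0*sin(theta)/g = 2*202*sin(34°)/9.81 = 23.03 s

23.03 s


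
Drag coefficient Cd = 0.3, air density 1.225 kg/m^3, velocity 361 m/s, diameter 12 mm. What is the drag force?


A = pi*(d/2)^2 = pi*(12/2000)^2 = 1.13097e-04 m^2
Fd = 0.5*Cd*rho*A*v^2 = 0.5*0.3*1.225*1.13097e-04*361^2 = 2.708 N

2.708 N


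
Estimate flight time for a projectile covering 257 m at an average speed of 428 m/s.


t = d/v = 257/428 = 0.6005 s

0.6005 s


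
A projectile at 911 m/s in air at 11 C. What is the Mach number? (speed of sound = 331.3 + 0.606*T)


a = 331.3 + 0.606*(11) = 337.966 m/s
M = v/a = 911/337.966 = 2.696

2.696


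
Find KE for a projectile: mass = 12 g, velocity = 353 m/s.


E = 0.5*m*v^2 = 0.5*0.012*353^2 = 747.7 J

747.7 J


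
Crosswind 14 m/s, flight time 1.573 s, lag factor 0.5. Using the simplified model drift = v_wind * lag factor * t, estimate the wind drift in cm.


drift = v_wind * lag * t = 14 * 0.5 * 1.573 = 11.011 m ≈ 1101 cm

1101 cm


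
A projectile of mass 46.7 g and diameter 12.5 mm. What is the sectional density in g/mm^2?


SD = m/d^2 = 46.7/12.5^2 = 0.2989 g/mm^2

0.2989 g/mm^2


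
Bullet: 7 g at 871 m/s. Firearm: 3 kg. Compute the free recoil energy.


v_r = m_p*v_p/m_gun = 0.007*871/3 = 2.03233 m/s, E_r = 0.5*m_gun*v_r^2 = 0.5*3*2.03233^2 = 6.196 J

6.196 J


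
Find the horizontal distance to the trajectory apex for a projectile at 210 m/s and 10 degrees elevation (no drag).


R = v0^2*sin(2*theta)/g = 210^2*sin(2*10°)/9.81 = 1537.52 m
apex_dist = R/2 = 1537.52/2 = 768.8 m

768.8 m


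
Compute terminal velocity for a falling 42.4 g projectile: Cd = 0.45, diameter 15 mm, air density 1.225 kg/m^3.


A = pi*(d/2)^2 = pi*(15/2000)^2 = 1.76715e-04 m^2
vt = sqrt(2mg/(Cd*rho*A)) = sqrt(2*0.0424*9.81/(0.45 * 1.225 * 1.76715e-04)) = 92.41 m/s

92.41 m/s


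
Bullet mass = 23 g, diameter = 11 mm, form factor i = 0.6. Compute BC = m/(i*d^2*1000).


BC = m/(i*d^2*1000) = 23/(0.6 * 11^2 * 1000) = 0.0003168

0.0003168


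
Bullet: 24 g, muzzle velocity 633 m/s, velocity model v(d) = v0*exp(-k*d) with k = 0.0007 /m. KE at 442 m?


v = v0*exp(-k*d) = 633*exp(-0.0007*442) = 464.551 m/s
E = 0.5*m*v^2 = 0.5*0.024*464.551^2 = 2590 J

2590 J


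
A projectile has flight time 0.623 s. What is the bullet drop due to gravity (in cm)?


drop = 0.5*g*t^2 = 0.5*9.81*0.623^2 = 1.90377 m ≈ 190.4 cm

190.4 cm


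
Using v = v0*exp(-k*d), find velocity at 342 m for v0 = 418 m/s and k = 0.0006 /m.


v = v0*exp(-k*d) = 418*exp(-0.0006*342) = 340.5 m/s

340.5 m/s


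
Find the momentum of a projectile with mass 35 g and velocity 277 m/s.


p = m*v = 0.035*277 = 9.695 kg·m/s

9.695 kg·m/s


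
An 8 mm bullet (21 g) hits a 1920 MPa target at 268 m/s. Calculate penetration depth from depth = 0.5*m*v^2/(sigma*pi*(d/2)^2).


A = pi*(d/2)^2 = pi*(8/2)^2 = 50.2655 mm^2
E = 0.5*m*v^2 = 0.5*0.021*268^2 = 754.152 J
depth = E/(sigma*A) = 754.152 J / (1920 MPa * 50.2655 mm^2) = 754.152/(1920 * 50.2655) m = 0.00781426 m ≈ 7.814 mm

7.814 mm


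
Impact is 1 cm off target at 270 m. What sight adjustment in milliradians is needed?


1 mrad subtends 1 cm per 10 m of range, so adj = error_cm / (dist_m / 10) = 1 / (270/10) = 0.03704 mrad

0.03704 mrad


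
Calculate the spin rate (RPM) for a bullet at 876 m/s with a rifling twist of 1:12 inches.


twist_m = 12*0.0254 = 0.3048 m
spin = v/twist = 876/0.3048 = 2874.016 rev/s
RPM = spin*60 = 2874.016*60 ≈ 172441 RPM

172441 RPM


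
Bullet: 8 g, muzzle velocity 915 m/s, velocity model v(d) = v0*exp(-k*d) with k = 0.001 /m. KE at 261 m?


v = v0*exp(-k*d) = 915*exp(-0.001*261) = 704.807 m/s
E = 0.5*m*v^2 = 0.5*0.008*704.807^2 = 1987 J

1987 J


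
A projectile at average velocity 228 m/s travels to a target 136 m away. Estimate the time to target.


t = d/v = 136/228 = 0.5965 s

0.5965 s


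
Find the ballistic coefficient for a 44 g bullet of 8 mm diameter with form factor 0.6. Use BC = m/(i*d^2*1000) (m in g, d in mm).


BC = m/(i*d^2*1000) = 44/(0.6 * 8^2 * 1000) = 0.001146

0.001146


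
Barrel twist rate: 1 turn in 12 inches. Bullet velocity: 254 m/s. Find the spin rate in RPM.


twist_m = 12*0.0254 = 0.3048 m
spin = v/twist = 254/0.3048 = 833.3333 rev/s
RPM = spin*60 = 833.3333*60 ≈ 50000 RPM

50000 RPM


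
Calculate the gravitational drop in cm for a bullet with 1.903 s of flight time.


drop = 0.5*g*t^2 = 0.5*9.81*1.903^2 = 17.763 m ≈ 1776 cm

1776 cm


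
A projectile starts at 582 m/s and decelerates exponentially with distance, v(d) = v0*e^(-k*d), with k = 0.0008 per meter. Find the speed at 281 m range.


v = v0*exp(-k*d) = 582*exp(-0.0008*281) = 464.8 m/s

464.8 m/s


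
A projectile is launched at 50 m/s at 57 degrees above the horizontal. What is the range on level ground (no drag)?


R = v0^2 * sin(2*theta) / g = 50^2 * sin(2*57°) / 9.81 = 232.8 m

232.8 m


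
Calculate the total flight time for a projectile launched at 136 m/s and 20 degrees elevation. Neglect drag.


T = 2*v0*sin(theta)/g = 2*136*sin(20°)/9.81 = 9.483 s

9.483 s


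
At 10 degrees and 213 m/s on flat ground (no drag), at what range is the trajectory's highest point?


R = v0^2*sin(2*theta)/g = 213^2*sin(2*10°)/9.81 = 1581.76 m
apex_dist = R/2 = 1581.76/2 = 790.9 m

790.9 m


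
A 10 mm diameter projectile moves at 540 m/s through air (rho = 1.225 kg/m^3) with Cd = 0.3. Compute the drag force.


A = pi*(d/2)^2 = pi*(10/2000)^2 = 7.85398e-05 m^2
Fd = 0.5*Cd*rho*A*v^2 = 0.5*0.3*1.225*7.85398e-05*540^2 = 4.208 N

4.208 N


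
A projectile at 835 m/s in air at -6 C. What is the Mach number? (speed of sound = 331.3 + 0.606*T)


a = 331.3 + 0.606*(-6) = 327.664 m/s
M = v/a = 835/327.664 = 2.548

2.548


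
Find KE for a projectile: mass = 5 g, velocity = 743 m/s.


E = 0.5*m*v^2 = 0.5*0.005*743^2 = 1380 J

1380 J


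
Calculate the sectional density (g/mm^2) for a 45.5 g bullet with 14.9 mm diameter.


SD = m/d^2 = 45.5/14.9^2 = 0.2049 g/mm^2

0.2049 g/mm^2


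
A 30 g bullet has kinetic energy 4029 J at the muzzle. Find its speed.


v = sqrt(2*E/m) = sqrt(2*4029/0.03) = 518.3 m/s

518.3 m/s


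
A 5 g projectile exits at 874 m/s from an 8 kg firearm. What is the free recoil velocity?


v_recoil = m_p * v_p / m_gun = 0.005 * 874 / 8 = 0.5463 m/s

0.5463 m/s


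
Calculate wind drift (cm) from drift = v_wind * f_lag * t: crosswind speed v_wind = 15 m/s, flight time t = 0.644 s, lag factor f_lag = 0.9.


drift = v_wind * lag * t = 15 * 0.9 * 0.644 = 8.694 m ≈ 869.4 cm

869.4 cm


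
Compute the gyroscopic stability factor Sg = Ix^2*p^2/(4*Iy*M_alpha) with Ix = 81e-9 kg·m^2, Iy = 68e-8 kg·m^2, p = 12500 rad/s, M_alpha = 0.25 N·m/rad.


Sg = Ix^2 * p^2 / (4 * Iy * M_alpha) = (81e-9)^2 * 12500^2 / (4 * 68e-8 * 0.25) = 1.508

1.508


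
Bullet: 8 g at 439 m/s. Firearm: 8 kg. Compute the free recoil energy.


v_r = m_p*v_p/m_gun = 0.008*439/8 = 0.439 m/s, E_r = 0.5*m_gun*v_r^2 = 0.5*8*0.439^2 = 0.7709 J

0.7709 J


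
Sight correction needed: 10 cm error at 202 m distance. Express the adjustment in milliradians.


1 mrad subtends 1 cm per 10 m of range, so adj = error_cm / (dist_m / 10) = 10 / (202/10) = 0.495 mrad

0.495 mrad


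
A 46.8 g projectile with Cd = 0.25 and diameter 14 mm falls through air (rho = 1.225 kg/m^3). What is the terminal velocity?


A = pi*(d/2)^2 = pi*(14/2000)^2 = 1.53938e-04 m^2
vt = sqrt(2mg/(Cd*rho*A)) = sqrt(2*0.0468*9.81/(0.25 * 1.225 * 1.53938e-04)) = 139.6 m/s

139.6 m/s


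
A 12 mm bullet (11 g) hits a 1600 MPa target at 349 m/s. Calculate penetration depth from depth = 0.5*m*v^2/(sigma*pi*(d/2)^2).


A = pi*(d/2)^2 = pi*(12/2)^2 = 113.097 mm^2
E = 0.5*m*v^2 = 0.5*0.011*349^2 = 669.905 J
depth = E/(sigma*A) = 669.905 J / (1600 MPa * 113.097 mm^2) = 669.905/(1600 * 113.097) m = 0.00370204 m ≈ 3.702 mm

3.702 mm


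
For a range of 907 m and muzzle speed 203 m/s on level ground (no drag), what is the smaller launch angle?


sin(2*theta) = R*g/v0^2 = 907*9.81/203^2 = 0.215916, theta = arcsin(0.215916)/2 = 6.235°

6.235 degrees


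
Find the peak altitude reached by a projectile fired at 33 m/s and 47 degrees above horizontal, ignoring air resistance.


H = (v0*sin(theta))^2 / (2g) = (33*sin(47°))^2 / (2*9.81) = 29.69 m

29.69 m


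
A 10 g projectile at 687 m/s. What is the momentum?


p = m*v = 0.01*687 = 6.87 kg·m/s

6.87 kg·m/s


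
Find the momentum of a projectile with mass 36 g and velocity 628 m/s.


p = m*v = 0.036*628 = 22.61 kg·m/s

22.61 kg·m/s


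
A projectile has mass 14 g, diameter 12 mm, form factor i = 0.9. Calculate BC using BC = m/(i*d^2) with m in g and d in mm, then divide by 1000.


BC = m/(i*d^2*1000) = 14/(0.9 * 12^2 * 1000) = 0.000108

0.000108


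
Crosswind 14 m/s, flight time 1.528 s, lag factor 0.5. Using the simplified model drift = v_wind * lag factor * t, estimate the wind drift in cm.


drift = v_wind * lag * t = 14 * 0.5 * 1.528 = 10.696 m ≈ 1070 cm

1070 cm


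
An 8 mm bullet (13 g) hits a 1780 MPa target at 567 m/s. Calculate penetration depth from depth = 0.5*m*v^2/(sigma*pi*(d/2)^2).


A = pi*(d/2)^2 = pi*(8/2)^2 = 50.2655 mm^2
E = 0.5*m*v^2 = 0.5*0.013*567^2 = 2089.68 J
depth = E/(sigma*A) = 2089.68 J / (1780 MPa * 50.2655 mm^2) = 2089.68/(1780 * 50.2655) m = 0.0233555 m ≈ 23.36 mm

23.36 mm


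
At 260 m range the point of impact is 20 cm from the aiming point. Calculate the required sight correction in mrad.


1 mrad subtends 1 cm per 10 m of range, so adj = error_cm / (dist_m / 10) = 20 / (260/10) = 0.7692 mrad

0.7692 mrad


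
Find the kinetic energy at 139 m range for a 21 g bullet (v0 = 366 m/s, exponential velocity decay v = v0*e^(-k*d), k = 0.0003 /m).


v = v0*exp(-k*d) = 366*exp(-0.0003*139) = 351.052 m/s
E = 0.5*m*v^2 = 0.5*0.021*351.052^2 = 1294 J

1294 J


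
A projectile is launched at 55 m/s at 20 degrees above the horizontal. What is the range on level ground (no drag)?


R = v0^2 * sin(2*theta) / g = 55^2 * sin(2*20°) / 9.81 = 198.2 m

198.2 m


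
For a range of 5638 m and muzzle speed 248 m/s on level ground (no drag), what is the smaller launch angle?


sin(2*theta) = R*g/v0^2 = 5638*9.81/248^2 = 0.899271, theta = arcsin(0.899271)/2 = 32.03°

32.03 degrees


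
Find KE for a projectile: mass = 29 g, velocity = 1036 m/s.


E = 0.5*m*v^2 = 0.5*0.029*1036^2 = 15563 J

15563 J


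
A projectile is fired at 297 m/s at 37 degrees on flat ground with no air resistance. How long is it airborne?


T = 2*v0*sin(theta)/g = 2*297*sin(37°)/9.81 = 36.44 s

36.44 s


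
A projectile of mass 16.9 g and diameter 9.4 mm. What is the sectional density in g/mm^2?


SD = m/d^2 = 16.9/9.4^2 = 0.1913 g/mm^2

0.1913 g/mm^2


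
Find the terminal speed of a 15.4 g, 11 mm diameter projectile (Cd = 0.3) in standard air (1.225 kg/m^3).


A = pi*(d/2)^2 = pi*(11/2000)^2 = 9.50332e-05 m^2
vt = sqrt(2mg/(Cd*rho*A)) = sqrt(2*0.0154*9.81/(0.3 * 1.225 * 9.50332e-05)) = 93.01 m/s

93.01 m/s


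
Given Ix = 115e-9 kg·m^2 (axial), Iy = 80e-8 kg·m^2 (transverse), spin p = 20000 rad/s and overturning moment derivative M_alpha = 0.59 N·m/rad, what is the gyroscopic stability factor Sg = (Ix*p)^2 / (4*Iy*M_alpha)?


Sg = Ix^2 * p^2 / (4 * Iy * M_alpha) = (115e-9)^2 * 20000^2 / (4 * 80e-8 * 0.59) = 2.802

2.802


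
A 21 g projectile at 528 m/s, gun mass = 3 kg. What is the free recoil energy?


v_r = m_p*v_p/m_gun = 0.021*528/3 = 3.696 m/s, E_r = 0.5*m_gun*v_r^2 = 0.5*3*3.696^2 = 20.49 J

20.49 J


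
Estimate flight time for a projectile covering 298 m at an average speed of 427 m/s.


t = d/v = 298/427 = 0.6979 s

0.6979 s


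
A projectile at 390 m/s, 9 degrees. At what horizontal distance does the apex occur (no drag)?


R = v0^2*sin(2*theta)/g = 390^2*sin(2*9°)/9.81 = 4791.18 m
apex_dist = R/2 = 4791.18/2 = 2396 m

2396 m


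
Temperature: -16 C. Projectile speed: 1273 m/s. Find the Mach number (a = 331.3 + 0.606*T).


a = 331.3 + 0.606*(-16) = 321.604 m/s
M = v/a = 1273/321.604 = 3.958

3.958


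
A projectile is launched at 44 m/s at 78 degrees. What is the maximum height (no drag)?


H = (v0*sin(theta))^2 / (2g) = (44*sin(78°))^2 / (2*9.81) = 94.41 m

94.41 m


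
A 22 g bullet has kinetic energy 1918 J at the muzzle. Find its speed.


v = sqrt(2*E/m) = sqrt(2*1918/0.022) = 417.6 m/s

417.6 m/s


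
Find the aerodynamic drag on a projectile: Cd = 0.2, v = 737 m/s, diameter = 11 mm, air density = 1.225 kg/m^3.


A = pi*(d/2)^2 = pi*(11/2000)^2 = 9.50332e-05 m^2
Fd = 0.5*Cd*rho*A*v^2 = 0.5*0.2*1.225*9.50332e-05*737^2 = 6.323 N

6.323 N


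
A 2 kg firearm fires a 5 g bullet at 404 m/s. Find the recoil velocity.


v_recoil = m_p * v_p / m_gun = 0.005 * 404 / 2 = 1.01 m/s

1.01 m/s


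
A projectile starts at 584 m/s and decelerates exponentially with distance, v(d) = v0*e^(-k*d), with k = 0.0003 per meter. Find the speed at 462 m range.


v = v0*exp(-k*d) = 584*exp(-0.0003*462) = 508.4 m/s

508.4 m/s


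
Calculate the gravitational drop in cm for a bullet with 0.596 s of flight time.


drop = 0.5*g*t^2 = 0.5*9.81*0.596^2 = 1.74233 m ≈ 174.2 cm

174.2 cm


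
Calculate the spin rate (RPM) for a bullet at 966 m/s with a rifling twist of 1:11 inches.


twist_m = 11*0.0254 = 0.2794 m
spin = v/twist = 966/0.2794 = 3457.409 rev/s
RPM = spin*60 = 3457.409*60 ≈ 207445 RPM

207445 RPM


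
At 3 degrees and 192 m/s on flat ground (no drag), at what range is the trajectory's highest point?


R = v0^2*sin(2*theta)/g = 192^2*sin(2*3°)/9.81 = 392.797 m
apex_dist = R/2 = 392.797/2 = 196.4 m

196.4 m


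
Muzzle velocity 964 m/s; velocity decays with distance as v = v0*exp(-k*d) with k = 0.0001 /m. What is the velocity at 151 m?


v = v0*exp(-k*d) = 964*exp(-0.0001*151) = 949.6 m/s

949.6 m/s


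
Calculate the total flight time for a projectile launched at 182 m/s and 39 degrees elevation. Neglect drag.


T = 2*v0*sin(theta)/g = 2*182*sin(39°)/9.81 = 23.35 s

23.35 s


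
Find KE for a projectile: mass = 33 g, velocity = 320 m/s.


E = 0.5*m*v^2 = 0.5*0.033*320^2 = 1690 J

1690 J


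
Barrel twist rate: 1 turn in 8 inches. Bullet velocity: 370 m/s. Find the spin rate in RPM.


twist_m = 8*0.0254 = 0.2032 m
spin = v/twist = 370/0.2032 = 1820.866 rev/s
RPM = spin*60 = 1820.866*60 ≈ 109252 RPM

109252 RPM


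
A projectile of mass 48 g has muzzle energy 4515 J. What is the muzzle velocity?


v = sqrt(2*E/m) = sqrt(2*4515/0.048) = 433.7 m/s

433.7 m/s


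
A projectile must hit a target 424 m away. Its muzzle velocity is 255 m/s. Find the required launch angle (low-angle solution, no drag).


sin(2*theta) = R*g/v0^2 = 424*9.81/255^2 = 0.0639668, theta = arcsin(0.0639668)/2 = 1.834°

1.834 degrees


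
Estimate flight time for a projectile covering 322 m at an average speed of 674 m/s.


t = d/v = 322/674 = 0.4777 s

0.4777 s


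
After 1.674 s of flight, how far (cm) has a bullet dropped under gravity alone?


drop = 0.5*g*t^2 = 0.5*9.81*1.674^2 = 13.7452 m ≈ 1375 cm

1375 cm


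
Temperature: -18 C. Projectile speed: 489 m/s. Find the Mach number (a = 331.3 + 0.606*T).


a = 331.3 + 0.606*(-18) = 320.392 m/s
M = v/a = 489/320.392 = 1.526

1.526


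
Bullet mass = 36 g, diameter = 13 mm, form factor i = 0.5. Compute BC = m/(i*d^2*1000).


BC = m/(i*d^2*1000) = 36/(0.5 * 13^2 * 1000) = 0.000426

0.000426


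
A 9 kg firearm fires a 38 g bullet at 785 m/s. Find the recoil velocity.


v_recoil = m_p * v_p / m_gun = 0.038 * 785 / 9 = 3.314 m/s

3.314 m/s


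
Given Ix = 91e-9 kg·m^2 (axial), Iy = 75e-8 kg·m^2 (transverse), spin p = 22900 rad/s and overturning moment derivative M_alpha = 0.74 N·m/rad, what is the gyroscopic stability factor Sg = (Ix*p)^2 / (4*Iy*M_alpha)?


Sg = Ix^2 * p^2 / (4 * Iy * M_alpha) = (91e-9)^2 * 22900^2 / (4 * 75e-8 * 0.74) = 1.956

1.956


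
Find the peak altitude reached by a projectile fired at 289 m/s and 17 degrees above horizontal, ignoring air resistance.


H = (v0*sin(theta))^2 / (2g) = (289*sin(17°))^2 / (2*9.81) = 363.9 m

363.9 m


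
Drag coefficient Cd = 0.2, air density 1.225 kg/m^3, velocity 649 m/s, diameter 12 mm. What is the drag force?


A = pi*(d/2)^2 = pi*(12/2000)^2 = 1.13097e-04 m^2
Fd = 0.5*Cd*rho*A*v^2 = 0.5*0.2*1.225*1.13097e-04*649^2 = 5.835 N

5.835 N


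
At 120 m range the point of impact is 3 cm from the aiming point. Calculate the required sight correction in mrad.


1 mrad subtends 1 cm per 10 m of range, so adj = error_cm / (dist_m / 10) = 3 / (120/10) = 0.25 mrad

0.25 mrad


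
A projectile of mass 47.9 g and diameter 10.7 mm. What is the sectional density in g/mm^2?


SD = m/d^2 = 47.9/10.7^2 = 0.4184 g/mm^2

0.4184 g/mm^2


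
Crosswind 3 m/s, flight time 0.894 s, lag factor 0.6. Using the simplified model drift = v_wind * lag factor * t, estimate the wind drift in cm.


drift = v_wind * lag * t = 3 * 0.6 * 0.894 = 1.6092 m ≈ 160.9 cm

160.9 cm


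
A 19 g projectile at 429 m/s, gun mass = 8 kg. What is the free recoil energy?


v_r = m_p*v_p/m_gun = 0.019*429/8 = 1.01887 m/s, E_r = 0.5*m_gun*v_r^2 = 0.5*8*1.01887^2 = 4.152 J

4.152 J


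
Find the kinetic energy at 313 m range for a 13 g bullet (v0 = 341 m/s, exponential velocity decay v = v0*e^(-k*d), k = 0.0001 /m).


v = v0*exp(-k*d) = 341*exp(-0.0001*313) = 330.492 m/s
E = 0.5*m*v^2 = 0.5*0.013*330.492^2 = 710 J

710 J


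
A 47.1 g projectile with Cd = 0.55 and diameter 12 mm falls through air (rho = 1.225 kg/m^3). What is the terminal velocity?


A = pi*(d/2)^2 = pi*(12/2000)^2 = 1.13097e-04 m^2
vt = sqrt(2mg/(Cd*rho*A)) = sqrt(2*0.0471*9.81/(0.55 * 1.225 * 1.13097e-04)) = 110.1 m/s

110.1 m/s


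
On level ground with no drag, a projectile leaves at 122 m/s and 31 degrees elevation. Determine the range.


R = v0^2 * sin(2*theta) / g = 122^2 * sin(2*31°) / 9.81 = 1340 m

1340 m


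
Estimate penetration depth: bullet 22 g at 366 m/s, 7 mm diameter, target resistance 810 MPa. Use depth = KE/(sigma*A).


A = pi*(d/2)^2 = pi*(7/2)^2 = 38.4845 mm^2
E = 0.5*m*v^2 = 0.5*0.022*366^2 = 1473.52 J
depth = E/(sigma*A) = 1473.52 J / (810 MPa * 38.4845 mm^2) = 1473.52/(810 * 38.4845) m = 0.0472698 m ≈ 47.27 mm

47.27 mm


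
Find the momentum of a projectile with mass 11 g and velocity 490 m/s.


p = m*v = 0.011*490 = 5.39 kg·m/s

5.39 kg·m/s


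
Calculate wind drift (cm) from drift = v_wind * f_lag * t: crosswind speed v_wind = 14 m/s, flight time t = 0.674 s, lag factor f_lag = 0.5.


drift = v_wind * lag * t = 14 * 0.5 * 0.674 = 4.718 m ≈ 471.8 cm

471.8 cm


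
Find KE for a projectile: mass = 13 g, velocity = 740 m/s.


E = 0.5*m*v^2 = 0.5*0.013*740^2 = 3559 J

3559 J


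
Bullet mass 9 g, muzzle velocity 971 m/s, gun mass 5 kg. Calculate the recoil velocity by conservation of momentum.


v_recoil = m_p * v_p / m_gun = 0.009 * 971 / 5 = 1.748 m/s

1.748 m/s


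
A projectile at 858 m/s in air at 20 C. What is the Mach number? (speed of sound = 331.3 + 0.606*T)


a = 331.3 + 0.606*(20) = 343.42 m/s
M = v/a = 858/343.42 = 2.498

2.498


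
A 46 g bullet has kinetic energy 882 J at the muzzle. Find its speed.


v = sqrt(2*E/m) = sqrt(2*882/0.046) = 195.8 m/s

195.8 m/s


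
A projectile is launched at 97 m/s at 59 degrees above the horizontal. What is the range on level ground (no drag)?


R = v0^2 * sin(2*theta) / g = 97^2 * sin(2*59°) / 9.81 = 846.9 m

846.9 m


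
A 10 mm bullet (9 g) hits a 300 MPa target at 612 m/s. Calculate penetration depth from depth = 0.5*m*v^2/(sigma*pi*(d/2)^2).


A = pi*(d/2)^2 = pi*(10/2)^2 = 78.5398 mm^2
E = 0.5*m*v^2 = 0.5*0.009*612^2 = 1685.45 J
depth = E/(sigma*A) = 1685.45 J / (300 MPa * 78.5398 mm^2) = 1685.45/(300 * 78.5398) m = 0.0715326 m ≈ 71.53 mm

71.53 mm


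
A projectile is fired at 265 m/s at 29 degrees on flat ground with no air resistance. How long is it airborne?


T = 2*v0*sin(theta)/g = 2*265*sin(29°)/9.81 = 26.19 s

26.19 s


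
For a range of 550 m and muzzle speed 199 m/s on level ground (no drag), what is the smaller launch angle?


sin(2*theta) = R*g/v0^2 = 550*9.81/199^2 = 0.136247, theta = arcsin(0.136247)/2 = 3.915°

3.915 degrees


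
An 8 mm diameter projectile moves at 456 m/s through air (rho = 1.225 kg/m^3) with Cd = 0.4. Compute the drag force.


A = pi*(d/2)^2 = pi*(8/2000)^2 = 5.02655e-05 m^2
Fd = 0.5*Cd*rho*A*v^2 = 0.5*0.4*1.225*5.02655e-05*456^2 = 2.561 N

2.561 N


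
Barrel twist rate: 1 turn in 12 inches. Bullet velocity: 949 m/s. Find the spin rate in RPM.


twist_m = 12*0.0254 = 0.3048 m
spin = v/twist = 949/0.3048 = 3113.517 rev/s
RPM = spin*60 = 3113.517*60 ≈ 186811 RPM

186811 RPM


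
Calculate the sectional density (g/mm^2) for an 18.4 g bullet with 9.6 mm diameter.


SD = m/d^2 = 18.4/9.6^2 = 0.1997 g/mm^2

0.1997 g/mm^2


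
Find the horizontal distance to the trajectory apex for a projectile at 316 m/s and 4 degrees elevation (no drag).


R = v0^2*sin(2*theta)/g = 316^2*sin(2*4°)/9.81 = 1416.64 m
apex_dist = R/2 = 1416.64/2 = 708.3 m

708.3 m


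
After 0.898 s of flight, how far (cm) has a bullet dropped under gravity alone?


drop = 0.5*g*t^2 = 0.5*9.81*0.898^2 = 3.95541 m ≈ 395.5 cm

395.5 cm


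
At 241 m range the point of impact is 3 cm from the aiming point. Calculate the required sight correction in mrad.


1 mrad subtends 1 cm per 10 m of range, so adj = error_cm / (dist_m / 10) = 3 / (241/10) = 0.1245 mrad

0.1245 mrad


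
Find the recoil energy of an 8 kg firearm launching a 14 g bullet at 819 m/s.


v_r = m_p*v_p/m_gun = 0.014*819/8 = 1.43325 m/s, E_r = 0.5*m_gun*v_r^2 = 0.5*8*1.43325^2 = 8.217 J

8.217 J


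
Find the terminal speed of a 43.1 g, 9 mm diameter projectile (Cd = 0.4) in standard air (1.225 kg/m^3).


A = pi*(d/2)^2 = pi*(9/2000)^2 = 6.36173e-05 m^2
vt = sqrt(2mg/(Cd*rho*A)) = sqrt(2*0.0431*9.81/(0.4 * 1.225 * 6.36173e-05)) = 164.7 m/s

164.7 m/s


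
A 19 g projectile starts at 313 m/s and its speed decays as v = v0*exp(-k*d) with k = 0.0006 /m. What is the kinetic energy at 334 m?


v = v0*exp(-k*d) = 313*exp(-0.0006*334) = 256.16 m/s
E = 0.5*m*v^2 = 0.5*0.019*256.16^2 = 623.4 J

623.4 J


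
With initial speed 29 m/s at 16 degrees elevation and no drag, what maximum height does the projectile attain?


H = (v0*sin(theta))^2 / (2g) = (29*sin(16°))^2 / (2*9.81) = 3.257 m

3.257 m


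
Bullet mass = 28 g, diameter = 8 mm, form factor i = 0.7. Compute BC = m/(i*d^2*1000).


BC = m/(i*d^2*1000) = 28/(0.7 * 8^2 * 1000) = 0.000625

0.000625


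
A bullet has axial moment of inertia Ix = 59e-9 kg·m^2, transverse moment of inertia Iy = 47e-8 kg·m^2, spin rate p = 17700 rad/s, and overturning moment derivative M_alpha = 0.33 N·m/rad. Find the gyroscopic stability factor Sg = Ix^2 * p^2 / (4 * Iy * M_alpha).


Sg = Ix^2 * p^2 / (4 * Iy * M_alpha) = (59e-9)^2 * 17700^2 / (4 * 47e-8 * 0.33) = 1.758

1.758


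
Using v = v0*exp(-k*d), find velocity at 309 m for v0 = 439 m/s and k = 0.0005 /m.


v = v0*exp(-k*d) = 439*exp(-0.0005*309) = 376.2 m/s

376.2 m/s


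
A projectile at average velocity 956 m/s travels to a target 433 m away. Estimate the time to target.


t = d/v = 433/956 = 0.4529 s

0.4529 s


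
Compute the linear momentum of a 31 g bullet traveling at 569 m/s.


p = m*v = 0.031*569 = 17.64 kg·m/s

17.64 kg·m/s


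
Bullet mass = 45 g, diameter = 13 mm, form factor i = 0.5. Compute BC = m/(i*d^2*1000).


BC = m/(i*d^2*1000) = 45/(0.5 * 13^2 * 1000) = 0.0005325

0.0005325


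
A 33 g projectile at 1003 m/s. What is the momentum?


p = m*v = 0.033*1003 = 33.1 kg·m/s

33.1 kg·m/s


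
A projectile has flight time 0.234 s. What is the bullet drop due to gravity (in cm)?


drop = 0.5*g*t^2 = 0.5*9.81*0.234^2 = 0.268578 m ≈ 26.86 cm

26.86 cm


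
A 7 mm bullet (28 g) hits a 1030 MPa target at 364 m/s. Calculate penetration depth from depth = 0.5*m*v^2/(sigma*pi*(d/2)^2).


A = pi*(d/2)^2 = pi*(7/2)^2 = 38.4845 mm^2
E = 0.5*m*v^2 = 0.5*0.028*364^2 = 1854.94 J
depth = E/(sigma*A) = 1854.94 J / (1030 MPa * 38.4845 mm^2) = 1854.94/(1030 * 38.4845) m = 0.0467959 m ≈ 46.8 mm

46.8 mm


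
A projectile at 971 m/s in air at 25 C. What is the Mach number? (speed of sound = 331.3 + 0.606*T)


a = 331.3 + 0.606*(25) = 346.45 m/s
M = v/a = 971/346.45 = 2.803

2.803


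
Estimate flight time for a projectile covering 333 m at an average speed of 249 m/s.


t = d/v = 333/249 = 1.337 s

1.337 s


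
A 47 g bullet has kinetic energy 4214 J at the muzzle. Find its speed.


v = sqrt(2*E/m) = sqrt(2*4214/0.047) = 423.5 m/s

423.5 m/s


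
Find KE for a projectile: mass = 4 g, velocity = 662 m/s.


E = 0.5*m*v^2 = 0.5*0.004*662^2 = 876.5 J

876.5 J


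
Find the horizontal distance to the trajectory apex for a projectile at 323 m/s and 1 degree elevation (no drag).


R = v0^2*sin(2*theta)/g = 323^2*sin(2*1°)/9.81 = 371.155 m
apex_dist = R/2 = 371.155/2 = 185.6 m

185.6 m


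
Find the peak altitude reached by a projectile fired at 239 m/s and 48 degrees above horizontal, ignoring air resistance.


H = (v0*sin(theta))^2 / (2g) = (239*sin(48°))^2 / (2*9.81) = 1608 m

1608 m


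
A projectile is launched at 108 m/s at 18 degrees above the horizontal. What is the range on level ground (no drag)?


R = v0^2 * sin(2*theta) / g = 108^2 * sin(2*18°) / 9.81 = 698.9 m

698.9 m


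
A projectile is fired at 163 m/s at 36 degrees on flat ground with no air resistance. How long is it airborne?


T = 2*v0*sin(theta)/g = 2*163*sin(36°)/9.81 = 19.53 s

19.53 s


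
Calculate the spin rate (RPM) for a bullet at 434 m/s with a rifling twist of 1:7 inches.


twist_m = 7*0.0254 = 0.1778 m
spin = v/twist = 434/0.1778 = 2440.945 rev/s
RPM = spin*60 = 2440.945*60 ≈ 146457 RPM

146457 RPM


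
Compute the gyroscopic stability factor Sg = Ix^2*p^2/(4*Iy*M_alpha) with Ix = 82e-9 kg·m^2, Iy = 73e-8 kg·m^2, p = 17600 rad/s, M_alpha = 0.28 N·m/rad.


Sg = Ix^2 * p^2 / (4 * Iy * M_alpha) = (82e-9)^2 * 17600^2 / (4 * 73e-8 * 0.28) = 2.547

2.547


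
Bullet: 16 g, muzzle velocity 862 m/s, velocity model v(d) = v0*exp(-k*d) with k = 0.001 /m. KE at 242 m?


v = v0*exp(-k*d) = 862*exp(-0.001*242) = 676.718 m/s
E = 0.5*m*v^2 = 0.5*0.016*676.718^2 = 3664 J

3664 J


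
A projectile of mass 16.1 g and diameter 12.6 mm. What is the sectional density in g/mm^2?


SD = m/d^2 = 16.1/12.6^2 = 0.1014 g/mm^2

0.1014 g/mm^2


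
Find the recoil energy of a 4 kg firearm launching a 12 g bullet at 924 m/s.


v_r = m_p*v_p/m_gun = 0.012*924/4 = 2.772 m/s, E_r = 0.5*m_gun*v_r^2 = 0.5*4*2.772^2 = 15.37 J

15.37 J


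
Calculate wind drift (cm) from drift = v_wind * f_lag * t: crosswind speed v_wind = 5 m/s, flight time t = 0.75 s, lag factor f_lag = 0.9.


drift = v_wind * lag * t = 5 * 0.9 * 0.75 = 3.375 m ≈ 337.5 cm

337.5 cm


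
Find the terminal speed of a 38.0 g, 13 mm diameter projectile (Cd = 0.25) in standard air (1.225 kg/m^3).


A = pi*(d/2)^2 = pi*(13/2000)^2 = 1.32732e-04 m^2
vt = sqrt(2mg/(Cd*rho*A)) = sqrt(2*0.038*9.81/(0.25 * 1.225 * 1.32732e-04)) = 135.4 m/s

135.4 m/s


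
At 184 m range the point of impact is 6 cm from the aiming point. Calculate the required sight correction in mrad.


1 mrad subtends 1 cm per 10 m of range, so adj = error_cm / (dist_m / 10) = 6 / (184/10) = 0.3261 mrad

0.3261 mrad


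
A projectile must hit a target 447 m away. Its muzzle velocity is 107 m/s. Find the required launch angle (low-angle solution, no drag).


sin(2*theta) = R*g/v0^2 = 447*9.81/107^2 = 0.383009, theta = arcsin(0.383009)/2 = 11.26°

11.26 degrees


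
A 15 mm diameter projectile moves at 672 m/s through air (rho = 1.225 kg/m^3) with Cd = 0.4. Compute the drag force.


A = pi*(d/2)^2 = pi*(15/2000)^2 = 1.76715e-04 m^2
Fd = 0.5*Cd*rho*A*v^2 = 0.5*0.4*1.225*1.76715e-04*672^2 = 19.55 N

19.55 N


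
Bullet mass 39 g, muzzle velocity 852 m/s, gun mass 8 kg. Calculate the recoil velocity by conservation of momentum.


v_recoil = m_p * v_p / m_gun = 0.039 * 852 / 8 = 4.154 m/s

4.154 m/s


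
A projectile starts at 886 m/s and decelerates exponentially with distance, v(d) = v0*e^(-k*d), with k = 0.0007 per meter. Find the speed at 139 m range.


v = v0*exp(-k*d) = 886*exp(-0.0007*139) = 803.9 m/s

803.9 m/s


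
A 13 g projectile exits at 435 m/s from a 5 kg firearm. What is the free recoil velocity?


v_recoil = m_p * v_p / m_gun = 0.013 * 435 / 5 = 1.131 m/s

1.131 m/s


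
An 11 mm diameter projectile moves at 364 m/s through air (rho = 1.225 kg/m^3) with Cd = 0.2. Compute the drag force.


A = pi*(d/2)^2 = pi*(11/2000)^2 = 9.50332e-05 m^2
Fd = 0.5*Cd*rho*A*v^2 = 0.5*0.2*1.225*9.50332e-05*364^2 = 1.542 N

1.542 N


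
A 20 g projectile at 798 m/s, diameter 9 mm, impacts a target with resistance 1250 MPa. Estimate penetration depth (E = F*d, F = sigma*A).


A = pi*(d/2)^2 = pi*(9/2)^2 = 63.6173 mm^2
E = 0.5*m*v^2 = 0.5*0.02*798^2 = 6368.04 J
depth = E/(sigma*A) = 6368.04 J / (1250 MPa * 63.6173 mm^2) = 6368.04/(1250 * 63.6173) m = 0.0800794 m ≈ 80.08 mm

80.08 mm


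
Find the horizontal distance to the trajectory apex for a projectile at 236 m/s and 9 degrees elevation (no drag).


R = v0^2*sin(2*theta)/g = 236^2*sin(2*9°)/9.81 = 1754.44 m
apex_dist = R/2 = 1754.44/2 = 877.2 m

877.2 m


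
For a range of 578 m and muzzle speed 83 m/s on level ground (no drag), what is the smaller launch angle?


sin(2*theta) = R*g/v0^2 = 578*9.81/83^2 = 0.823077, theta = arcsin(0.823077)/2 = 27.7°

27.7 degrees


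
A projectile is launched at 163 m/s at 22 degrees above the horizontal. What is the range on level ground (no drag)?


R = v0^2 * sin(2*theta) / g = 163^2 * sin(2*22°) / 9.81 = 1881 m

1881 m


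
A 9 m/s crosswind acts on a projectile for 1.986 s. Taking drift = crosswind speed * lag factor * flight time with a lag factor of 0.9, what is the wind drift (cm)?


drift = v_wind * lag * t = 9 * 0.9 * 1.986 = 16.0866 m ≈ 1609 cm

1609 cm


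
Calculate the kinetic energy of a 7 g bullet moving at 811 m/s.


E = 0.5*m*v^2 = 0.5*0.007*811^2 = 2302 J

2302 J


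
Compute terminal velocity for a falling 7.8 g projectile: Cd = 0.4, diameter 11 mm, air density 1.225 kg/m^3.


A = pi*(d/2)^2 = pi*(11/2000)^2 = 9.50332e-05 m^2
vt = sqrt(2mg/(Cd*rho*A)) = sqrt(2*0.0078*9.81/(0.4 * 1.225 * 9.50332e-05)) = 57.33 m/s

57.33 m/s


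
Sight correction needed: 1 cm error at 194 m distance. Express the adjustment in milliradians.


1 mrad subtends 1 cm per 10 m of range, so adj = error_cm / (dist_m / 10) = 1 / (194/10) = 0.05155 mrad

0.05155 mrad


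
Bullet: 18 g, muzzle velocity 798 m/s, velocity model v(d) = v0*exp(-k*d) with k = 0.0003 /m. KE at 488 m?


v = v0*exp(-k*d) = 798*exp(-0.0003*488) = 689.322 m/s
E = 0.5*m*v^2 = 0.5*0.018*689.322^2 = 4276 J

4276 J


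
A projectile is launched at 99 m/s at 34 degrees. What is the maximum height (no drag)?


H = (v0*sin(theta))^2 / (2g) = (99*sin(34°))^2 / (2*9.81) = 156.2 m

156.2 m


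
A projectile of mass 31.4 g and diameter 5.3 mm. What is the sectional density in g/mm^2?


SD = m/d^2 = 31.4/5.3^2 = 1.118 g/mm^2

1.118 g/mm^2


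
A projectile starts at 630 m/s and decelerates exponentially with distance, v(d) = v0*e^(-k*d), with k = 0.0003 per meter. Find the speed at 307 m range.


v = v0*exp(-k*d) = 630*exp(-0.0003*307) = 574.6 m/s

574.6 m/s


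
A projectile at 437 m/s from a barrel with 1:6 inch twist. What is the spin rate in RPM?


twist_m = 6*0.0254 = 0.1524 m
spin = v/twist = 437/0.1524 = 2867.454 rev/s
RPM = spin*60 = 2867.454*60 ≈ 172047 RPM

172047 RPM


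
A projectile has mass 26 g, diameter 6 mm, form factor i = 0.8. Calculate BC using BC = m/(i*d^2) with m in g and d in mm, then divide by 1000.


BC = m/(i*d^2*1000) = 26/(0.8 * 6^2 * 1000) = 0.0009028

0.0009028


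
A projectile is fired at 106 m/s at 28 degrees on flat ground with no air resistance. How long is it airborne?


T = 2*v0*sin(theta)/g = 2*106*sin(28°)/9.81 = 10.15 s

10.15 s


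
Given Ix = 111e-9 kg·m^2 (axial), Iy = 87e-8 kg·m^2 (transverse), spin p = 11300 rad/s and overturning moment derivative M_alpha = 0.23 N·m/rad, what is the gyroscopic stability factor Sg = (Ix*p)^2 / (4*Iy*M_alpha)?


Sg = Ix^2 * p^2 / (4 * Iy * M_alpha) = (111e-9)^2 * 11300^2 / (4 * 87e-8 * 0.23) = 1.966

1.966


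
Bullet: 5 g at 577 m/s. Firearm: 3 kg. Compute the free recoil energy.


v_r = m_p*v_p/m_gun = 0.005*577/3 = 0.961667 m/s, E_r = 0.5*m_gun*v_r^2 = 0.5*3*0.961667^2 = 1.387 J

1.387 J


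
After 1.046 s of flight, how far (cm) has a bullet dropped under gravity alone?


drop = 0.5*g*t^2 = 0.5*9.81*1.046^2 = 5.36664 m ≈ 536.7 cm

536.7 cm


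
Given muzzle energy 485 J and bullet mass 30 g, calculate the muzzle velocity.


v = sqrt(2*E/m) = sqrt(2*485/0.03) = 179.8 m/s

179.8 m/s


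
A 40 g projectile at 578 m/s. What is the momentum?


p = m*v = 0.04*578 = 23.12 kg·m/s

23.12 kg·m/s


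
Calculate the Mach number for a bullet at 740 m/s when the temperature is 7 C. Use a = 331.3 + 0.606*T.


a = 331.3 + 0.606*(7) = 335.542 m/s
M = v/a = 740/335.542 = 2.205

2.205


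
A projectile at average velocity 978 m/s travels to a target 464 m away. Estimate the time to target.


t = d/v = 464/978 = 0.4744 s

0.4744 s


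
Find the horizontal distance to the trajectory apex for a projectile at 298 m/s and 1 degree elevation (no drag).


R = v0^2*sin(2*theta)/g = 298^2*sin(2*1°)/9.81 = 315.924 m
apex_dist = R/2 = 315.924/2 = 158 m

158 m


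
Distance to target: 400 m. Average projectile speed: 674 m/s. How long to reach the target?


t = d/v = 400/674 = 0.5935 s

0.5935 s


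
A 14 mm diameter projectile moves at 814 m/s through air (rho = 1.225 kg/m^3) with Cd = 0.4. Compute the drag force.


A = pi*(d/2)^2 = pi*(14/2000)^2 = 1.53938e-04 m^2
Fd = 0.5*Cd*rho*A*v^2 = 0.5*0.4*1.225*1.53938e-04*814^2 = 24.99 N

24.99 N


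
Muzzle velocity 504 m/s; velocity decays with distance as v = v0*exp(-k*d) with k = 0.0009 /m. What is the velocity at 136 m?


v = v0*exp(-k*d) = 504*exp(-0.0009*136) = 445.9 m/s

445.9 m/s


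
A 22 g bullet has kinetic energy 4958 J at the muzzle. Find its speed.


v = sqrt(2*E/m) = sqrt(2*4958/0.022) = 671.4 m/s

671.4 m/s


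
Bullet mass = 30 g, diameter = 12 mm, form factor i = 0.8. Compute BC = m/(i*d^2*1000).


BC = m/(i*d^2*1000) = 30/(0.8 * 12^2 * 1000) = 0.0002604

0.0002604


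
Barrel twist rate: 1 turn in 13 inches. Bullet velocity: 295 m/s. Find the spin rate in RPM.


twist_m = 13*0.0254 = 0.3302 m
spin = v/twist = 295/0.3302 = 893.3979 rev/s
RPM = spin*60 = 893.3979*60 ≈ 53604 RPM

53604 RPM


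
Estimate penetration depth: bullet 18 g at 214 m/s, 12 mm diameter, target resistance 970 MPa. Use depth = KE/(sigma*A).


A = pi*(d/2)^2 = pi*(12/2)^2 = 113.097 mm^2
E = 0.5*m*v^2 = 0.5*0.018*214^2 = 412.164 J
depth = E/(sigma*A) = 412.164 J / (970 MPa * 113.097 mm^2) = 412.164/(970 * 113.097) m = 0.00375704 m ≈ 3.757 mm

3.757 mm


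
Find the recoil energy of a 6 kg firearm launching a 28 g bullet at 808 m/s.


v_r = m_p*v_p/m_gun = 0.028*808/6 = 3.77067 m/s, E_r = 0.5*m_gun*v_r^2 = 0.5*6*3.77067^2 = 42.65 J

42.65 J


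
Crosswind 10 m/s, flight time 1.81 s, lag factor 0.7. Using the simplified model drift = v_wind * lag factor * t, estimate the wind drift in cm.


drift = v_wind * lag * t = 10 * 0.7 * 1.81 = 12.67 m ≈ 1267 cm

1267 cm


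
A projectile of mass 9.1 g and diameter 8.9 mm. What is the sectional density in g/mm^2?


SD = m/d^2 = 9.1/8.9^2 = 0.1149 g/mm^2

0.1149 g/mm^2


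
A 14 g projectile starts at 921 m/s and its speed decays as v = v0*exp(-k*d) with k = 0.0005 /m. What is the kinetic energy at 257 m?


v = v0*exp(-k*d) = 921*exp(-0.0005*257) = 809.94 m/s
E = 0.5*m*v^2 = 0.5*0.014*809.94^2 = 4592 J

4592 J


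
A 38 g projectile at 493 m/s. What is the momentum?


p = m*v = 0.038*493 = 18.73 kg·m/s

18.73 kg·m/s


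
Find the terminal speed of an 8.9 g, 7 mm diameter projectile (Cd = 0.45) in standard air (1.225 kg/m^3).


A = pi*(d/2)^2 = pi*(7/2000)^2 = 3.84845e-05 m^2
vt = sqrt(2mg/(Cd*rho*A)) = sqrt(2*0.0089*9.81/(0.45 * 1.225 * 3.84845e-05)) = 90.73 m/s

90.73 m/s


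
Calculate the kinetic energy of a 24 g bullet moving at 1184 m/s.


E = 0.5*m*v^2 = 0.5*0.024*1184^2 = 16822 J

16822 J


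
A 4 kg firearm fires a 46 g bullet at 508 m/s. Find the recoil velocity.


v_recoil = m_p * v_p / m_gun = 0.046 * 508 / 4 = 5.842 m/s

5.842 m/s


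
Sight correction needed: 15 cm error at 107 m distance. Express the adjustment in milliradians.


1 mrad subtends 1 cm per 10 m of range, so adj = error_cm / (dist_m / 10) = 15 / (107/10) = 1.402 mrad

1.402 mrad


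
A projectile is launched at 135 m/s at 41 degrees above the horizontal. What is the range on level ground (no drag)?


R = v0^2 * sin(2*theta) / g = 135^2 * sin(2*41°) / 9.81 = 1840 m

1840 m


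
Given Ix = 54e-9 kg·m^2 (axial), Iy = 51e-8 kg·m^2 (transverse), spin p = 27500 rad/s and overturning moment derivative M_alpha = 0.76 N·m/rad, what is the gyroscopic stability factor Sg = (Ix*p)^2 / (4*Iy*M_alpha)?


Sg = Ix^2 * p^2 / (4 * Iy * M_alpha) = (54e-9)^2 * 27500^2 / (4 * 51e-8 * 0.76) = 1.422

1.422


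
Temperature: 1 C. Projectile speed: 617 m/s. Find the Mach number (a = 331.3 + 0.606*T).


a = 331.3 + 0.606*(1) = 331.906 m/s
M = v/a = 617/331.906 = 1.859

1.859


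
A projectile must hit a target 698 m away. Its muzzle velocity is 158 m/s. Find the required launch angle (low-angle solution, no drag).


sin(2*theta) = R*g/v0^2 = 698*9.81/158^2 = 0.27429, theta = arcsin(0.27429)/2 = 7.96°

7.96 degrees


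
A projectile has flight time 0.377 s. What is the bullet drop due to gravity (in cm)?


drop = 0.5*g*t^2 = 0.5*9.81*0.377^2 = 0.697143 m ≈ 69.71 cm

69.71 cm


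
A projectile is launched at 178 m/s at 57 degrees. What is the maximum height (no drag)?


H = (v0*sin(theta))^2 / (2g) = (178*sin(57°))^2 / (2*9.81) = 1136 m

1136 m
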